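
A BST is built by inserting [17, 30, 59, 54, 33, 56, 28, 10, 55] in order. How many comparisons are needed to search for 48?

Search path for 48: 17 -> 30 -> 59 -> 54 -> 33
Found: False
Comparisons: 5


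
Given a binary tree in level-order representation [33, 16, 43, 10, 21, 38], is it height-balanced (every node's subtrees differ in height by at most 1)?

Tree (level-order array): [33, 16, 43, 10, 21, 38]
Definition: a tree is height-balanced if, at every node, |h(left) - h(right)| <= 1 (empty subtree has height -1).
Bottom-up per-node check:
  node 10: h_left=-1, h_right=-1, diff=0 [OK], height=0
  node 21: h_left=-1, h_right=-1, diff=0 [OK], height=0
  node 16: h_left=0, h_right=0, diff=0 [OK], height=1
  node 38: h_left=-1, h_right=-1, diff=0 [OK], height=0
  node 43: h_left=0, h_right=-1, diff=1 [OK], height=1
  node 33: h_left=1, h_right=1, diff=0 [OK], height=2
All nodes satisfy the balance condition.
Result: Balanced


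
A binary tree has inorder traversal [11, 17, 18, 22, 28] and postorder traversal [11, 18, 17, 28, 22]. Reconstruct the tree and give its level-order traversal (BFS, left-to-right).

Inorder:   [11, 17, 18, 22, 28]
Postorder: [11, 18, 17, 28, 22]
Algorithm: postorder visits root last, so walk postorder right-to-left;
each value is the root of the current inorder slice — split it at that
value, recurse on the right subtree first, then the left.
Recursive splits:
  root=22; inorder splits into left=[11, 17, 18], right=[28]
  root=28; inorder splits into left=[], right=[]
  root=17; inorder splits into left=[11], right=[18]
  root=18; inorder splits into left=[], right=[]
  root=11; inorder splits into left=[], right=[]
Reconstructed level-order: [22, 17, 28, 11, 18]


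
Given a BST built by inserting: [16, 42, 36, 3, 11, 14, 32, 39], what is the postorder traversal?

Tree insertion order: [16, 42, 36, 3, 11, 14, 32, 39]
Tree (level-order array): [16, 3, 42, None, 11, 36, None, None, 14, 32, 39]
Postorder traversal: [14, 11, 3, 32, 39, 36, 42, 16]


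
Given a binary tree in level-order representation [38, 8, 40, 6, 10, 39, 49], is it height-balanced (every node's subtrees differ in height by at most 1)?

Tree (level-order array): [38, 8, 40, 6, 10, 39, 49]
Definition: a tree is height-balanced if, at every node, |h(left) - h(right)| <= 1 (empty subtree has height -1).
Bottom-up per-node check:
  node 6: h_left=-1, h_right=-1, diff=0 [OK], height=0
  node 10: h_left=-1, h_right=-1, diff=0 [OK], height=0
  node 8: h_left=0, h_right=0, diff=0 [OK], height=1
  node 39: h_left=-1, h_right=-1, diff=0 [OK], height=0
  node 49: h_left=-1, h_right=-1, diff=0 [OK], height=0
  node 40: h_left=0, h_right=0, diff=0 [OK], height=1
  node 38: h_left=1, h_right=1, diff=0 [OK], height=2
All nodes satisfy the balance condition.
Result: Balanced


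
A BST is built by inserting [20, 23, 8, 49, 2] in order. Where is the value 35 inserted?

Starting tree (level order): [20, 8, 23, 2, None, None, 49]
Insertion path: 20 -> 23 -> 49
Result: insert 35 as left child of 49
Final tree (level order): [20, 8, 23, 2, None, None, 49, None, None, 35]


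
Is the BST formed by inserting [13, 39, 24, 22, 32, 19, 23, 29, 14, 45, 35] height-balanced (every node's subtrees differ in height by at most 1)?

Tree (level-order array): [13, None, 39, 24, 45, 22, 32, None, None, 19, 23, 29, 35, 14]
Definition: a tree is height-balanced if, at every node, |h(left) - h(right)| <= 1 (empty subtree has height -1).
Bottom-up per-node check:
  node 14: h_left=-1, h_right=-1, diff=0 [OK], height=0
  node 19: h_left=0, h_right=-1, diff=1 [OK], height=1
  node 23: h_left=-1, h_right=-1, diff=0 [OK], height=0
  node 22: h_left=1, h_right=0, diff=1 [OK], height=2
  node 29: h_left=-1, h_right=-1, diff=0 [OK], height=0
  node 35: h_left=-1, h_right=-1, diff=0 [OK], height=0
  node 32: h_left=0, h_right=0, diff=0 [OK], height=1
  node 24: h_left=2, h_right=1, diff=1 [OK], height=3
  node 45: h_left=-1, h_right=-1, diff=0 [OK], height=0
  node 39: h_left=3, h_right=0, diff=3 [FAIL (|3-0|=3 > 1)], height=4
  node 13: h_left=-1, h_right=4, diff=5 [FAIL (|-1-4|=5 > 1)], height=5
Node 39 violates the condition: |3 - 0| = 3 > 1.
Result: Not balanced


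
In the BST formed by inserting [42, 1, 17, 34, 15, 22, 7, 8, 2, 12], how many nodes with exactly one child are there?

Tree built from: [42, 1, 17, 34, 15, 22, 7, 8, 2, 12]
Tree (level-order array): [42, 1, None, None, 17, 15, 34, 7, None, 22, None, 2, 8, None, None, None, None, None, 12]
Rule: These are nodes with exactly 1 non-null child.
Per-node child counts:
  node 42: 1 child(ren)
  node 1: 1 child(ren)
  node 17: 2 child(ren)
  node 15: 1 child(ren)
  node 7: 2 child(ren)
  node 2: 0 child(ren)
  node 8: 1 child(ren)
  node 12: 0 child(ren)
  node 34: 1 child(ren)
  node 22: 0 child(ren)
Matching nodes: [42, 1, 15, 8, 34]
Count of nodes with exactly one child: 5


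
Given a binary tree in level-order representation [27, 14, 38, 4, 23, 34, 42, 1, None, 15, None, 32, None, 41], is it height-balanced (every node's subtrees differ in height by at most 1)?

Tree (level-order array): [27, 14, 38, 4, 23, 34, 42, 1, None, 15, None, 32, None, 41]
Definition: a tree is height-balanced if, at every node, |h(left) - h(right)| <= 1 (empty subtree has height -1).
Bottom-up per-node check:
  node 1: h_left=-1, h_right=-1, diff=0 [OK], height=0
  node 4: h_left=0, h_right=-1, diff=1 [OK], height=1
  node 15: h_left=-1, h_right=-1, diff=0 [OK], height=0
  node 23: h_left=0, h_right=-1, diff=1 [OK], height=1
  node 14: h_left=1, h_right=1, diff=0 [OK], height=2
  node 32: h_left=-1, h_right=-1, diff=0 [OK], height=0
  node 34: h_left=0, h_right=-1, diff=1 [OK], height=1
  node 41: h_left=-1, h_right=-1, diff=0 [OK], height=0
  node 42: h_left=0, h_right=-1, diff=1 [OK], height=1
  node 38: h_left=1, h_right=1, diff=0 [OK], height=2
  node 27: h_left=2, h_right=2, diff=0 [OK], height=3
All nodes satisfy the balance condition.
Result: Balanced


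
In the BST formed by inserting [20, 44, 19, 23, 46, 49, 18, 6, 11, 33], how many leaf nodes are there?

Tree built from: [20, 44, 19, 23, 46, 49, 18, 6, 11, 33]
Tree (level-order array): [20, 19, 44, 18, None, 23, 46, 6, None, None, 33, None, 49, None, 11]
Rule: A leaf has 0 children.
Per-node child counts:
  node 20: 2 child(ren)
  node 19: 1 child(ren)
  node 18: 1 child(ren)
  node 6: 1 child(ren)
  node 11: 0 child(ren)
  node 44: 2 child(ren)
  node 23: 1 child(ren)
  node 33: 0 child(ren)
  node 46: 1 child(ren)
  node 49: 0 child(ren)
Matching nodes: [11, 33, 49]
Count of leaf nodes: 3


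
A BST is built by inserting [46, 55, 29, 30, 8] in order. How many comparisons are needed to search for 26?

Search path for 26: 46 -> 29 -> 8
Found: False
Comparisons: 3


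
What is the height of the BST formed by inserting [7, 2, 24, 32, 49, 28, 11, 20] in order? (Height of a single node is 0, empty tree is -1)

Insertion order: [7, 2, 24, 32, 49, 28, 11, 20]
Tree (level-order array): [7, 2, 24, None, None, 11, 32, None, 20, 28, 49]
Compute height bottom-up (empty subtree = -1):
  height(2) = 1 + max(-1, -1) = 0
  height(20) = 1 + max(-1, -1) = 0
  height(11) = 1 + max(-1, 0) = 1
  height(28) = 1 + max(-1, -1) = 0
  height(49) = 1 + max(-1, -1) = 0
  height(32) = 1 + max(0, 0) = 1
  height(24) = 1 + max(1, 1) = 2
  height(7) = 1 + max(0, 2) = 3
Height = 3


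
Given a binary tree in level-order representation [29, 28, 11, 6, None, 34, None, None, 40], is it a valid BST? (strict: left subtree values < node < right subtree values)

Level-order array: [29, 28, 11, 6, None, 34, None, None, 40]
Validate using subtree bounds (lo, hi): at each node, require lo < value < hi,
then recurse left with hi=value and right with lo=value.
Preorder trace (stopping at first violation):
  at node 29 with bounds (-inf, +inf): OK
  at node 28 with bounds (-inf, 29): OK
  at node 6 with bounds (-inf, 28): OK
  at node 40 with bounds (6, 28): VIOLATION
Node 40 violates its bound: not (6 < 40 < 28).
Result: Not a valid BST


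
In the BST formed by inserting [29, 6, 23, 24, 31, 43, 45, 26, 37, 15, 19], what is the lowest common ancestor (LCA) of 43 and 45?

Tree insertion order: [29, 6, 23, 24, 31, 43, 45, 26, 37, 15, 19]
Tree (level-order array): [29, 6, 31, None, 23, None, 43, 15, 24, 37, 45, None, 19, None, 26]
In a BST, the LCA of p=43, q=45 is the first node v on the
root-to-leaf path with p <= v <= q (go left if both < v, right if both > v).
Walk from root:
  at 29: both 43 and 45 > 29, go right
  at 31: both 43 and 45 > 31, go right
  at 43: 43 <= 43 <= 45, this is the LCA
LCA = 43


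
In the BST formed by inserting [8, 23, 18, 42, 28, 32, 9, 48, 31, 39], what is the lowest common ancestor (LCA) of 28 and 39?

Tree insertion order: [8, 23, 18, 42, 28, 32, 9, 48, 31, 39]
Tree (level-order array): [8, None, 23, 18, 42, 9, None, 28, 48, None, None, None, 32, None, None, 31, 39]
In a BST, the LCA of p=28, q=39 is the first node v on the
root-to-leaf path with p <= v <= q (go left if both < v, right if both > v).
Walk from root:
  at 8: both 28 and 39 > 8, go right
  at 23: both 28 and 39 > 23, go right
  at 42: both 28 and 39 < 42, go left
  at 28: 28 <= 28 <= 39, this is the LCA
LCA = 28


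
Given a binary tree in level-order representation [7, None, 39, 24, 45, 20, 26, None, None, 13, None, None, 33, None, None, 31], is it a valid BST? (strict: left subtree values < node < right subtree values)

Level-order array: [7, None, 39, 24, 45, 20, 26, None, None, 13, None, None, 33, None, None, 31]
Validate using subtree bounds (lo, hi): at each node, require lo < value < hi,
then recurse left with hi=value and right with lo=value.
Preorder trace (stopping at first violation):
  at node 7 with bounds (-inf, +inf): OK
  at node 39 with bounds (7, +inf): OK
  at node 24 with bounds (7, 39): OK
  at node 20 with bounds (7, 24): OK
  at node 13 with bounds (7, 20): OK
  at node 26 with bounds (24, 39): OK
  at node 33 with bounds (26, 39): OK
  at node 31 with bounds (26, 33): OK
  at node 45 with bounds (39, +inf): OK
No violation found at any node.
Result: Valid BST


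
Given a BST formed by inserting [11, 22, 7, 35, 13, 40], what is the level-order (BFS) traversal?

Tree insertion order: [11, 22, 7, 35, 13, 40]
Tree (level-order array): [11, 7, 22, None, None, 13, 35, None, None, None, 40]
BFS from the root, enqueuing left then right child of each popped node:
  queue [11] -> pop 11, enqueue [7, 22], visited so far: [11]
  queue [7, 22] -> pop 7, enqueue [none], visited so far: [11, 7]
  queue [22] -> pop 22, enqueue [13, 35], visited so far: [11, 7, 22]
  queue [13, 35] -> pop 13, enqueue [none], visited so far: [11, 7, 22, 13]
  queue [35] -> pop 35, enqueue [40], visited so far: [11, 7, 22, 13, 35]
  queue [40] -> pop 40, enqueue [none], visited so far: [11, 7, 22, 13, 35, 40]
Result: [11, 7, 22, 13, 35, 40]


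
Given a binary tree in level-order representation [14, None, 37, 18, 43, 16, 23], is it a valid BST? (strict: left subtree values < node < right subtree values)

Level-order array: [14, None, 37, 18, 43, 16, 23]
Validate using subtree bounds (lo, hi): at each node, require lo < value < hi,
then recurse left with hi=value and right with lo=value.
Preorder trace (stopping at first violation):
  at node 14 with bounds (-inf, +inf): OK
  at node 37 with bounds (14, +inf): OK
  at node 18 with bounds (14, 37): OK
  at node 16 with bounds (14, 18): OK
  at node 23 with bounds (18, 37): OK
  at node 43 with bounds (37, +inf): OK
No violation found at any node.
Result: Valid BST


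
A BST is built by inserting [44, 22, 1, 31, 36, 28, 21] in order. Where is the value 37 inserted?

Starting tree (level order): [44, 22, None, 1, 31, None, 21, 28, 36]
Insertion path: 44 -> 22 -> 31 -> 36
Result: insert 37 as right child of 36
Final tree (level order): [44, 22, None, 1, 31, None, 21, 28, 36, None, None, None, None, None, 37]


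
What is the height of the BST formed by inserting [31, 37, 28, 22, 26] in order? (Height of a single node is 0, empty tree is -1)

Insertion order: [31, 37, 28, 22, 26]
Tree (level-order array): [31, 28, 37, 22, None, None, None, None, 26]
Compute height bottom-up (empty subtree = -1):
  height(26) = 1 + max(-1, -1) = 0
  height(22) = 1 + max(-1, 0) = 1
  height(28) = 1 + max(1, -1) = 2
  height(37) = 1 + max(-1, -1) = 0
  height(31) = 1 + max(2, 0) = 3
Height = 3


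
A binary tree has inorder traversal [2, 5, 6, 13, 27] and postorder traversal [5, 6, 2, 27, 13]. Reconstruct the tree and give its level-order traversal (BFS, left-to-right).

Inorder:   [2, 5, 6, 13, 27]
Postorder: [5, 6, 2, 27, 13]
Algorithm: postorder visits root last, so walk postorder right-to-left;
each value is the root of the current inorder slice — split it at that
value, recurse on the right subtree first, then the left.
Recursive splits:
  root=13; inorder splits into left=[2, 5, 6], right=[27]
  root=27; inorder splits into left=[], right=[]
  root=2; inorder splits into left=[], right=[5, 6]
  root=6; inorder splits into left=[5], right=[]
  root=5; inorder splits into left=[], right=[]
Reconstructed level-order: [13, 2, 27, 6, 5]


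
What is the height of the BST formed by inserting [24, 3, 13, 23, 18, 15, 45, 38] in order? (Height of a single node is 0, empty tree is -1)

Insertion order: [24, 3, 13, 23, 18, 15, 45, 38]
Tree (level-order array): [24, 3, 45, None, 13, 38, None, None, 23, None, None, 18, None, 15]
Compute height bottom-up (empty subtree = -1):
  height(15) = 1 + max(-1, -1) = 0
  height(18) = 1 + max(0, -1) = 1
  height(23) = 1 + max(1, -1) = 2
  height(13) = 1 + max(-1, 2) = 3
  height(3) = 1 + max(-1, 3) = 4
  height(38) = 1 + max(-1, -1) = 0
  height(45) = 1 + max(0, -1) = 1
  height(24) = 1 + max(4, 1) = 5
Height = 5


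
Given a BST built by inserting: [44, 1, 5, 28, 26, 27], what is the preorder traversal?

Tree insertion order: [44, 1, 5, 28, 26, 27]
Tree (level-order array): [44, 1, None, None, 5, None, 28, 26, None, None, 27]
Preorder traversal: [44, 1, 5, 28, 26, 27]


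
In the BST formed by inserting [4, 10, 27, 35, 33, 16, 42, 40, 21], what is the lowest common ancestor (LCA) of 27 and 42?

Tree insertion order: [4, 10, 27, 35, 33, 16, 42, 40, 21]
Tree (level-order array): [4, None, 10, None, 27, 16, 35, None, 21, 33, 42, None, None, None, None, 40]
In a BST, the LCA of p=27, q=42 is the first node v on the
root-to-leaf path with p <= v <= q (go left if both < v, right if both > v).
Walk from root:
  at 4: both 27 and 42 > 4, go right
  at 10: both 27 and 42 > 10, go right
  at 27: 27 <= 27 <= 42, this is the LCA
LCA = 27


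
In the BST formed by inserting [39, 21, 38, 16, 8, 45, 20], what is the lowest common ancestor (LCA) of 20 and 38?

Tree insertion order: [39, 21, 38, 16, 8, 45, 20]
Tree (level-order array): [39, 21, 45, 16, 38, None, None, 8, 20]
In a BST, the LCA of p=20, q=38 is the first node v on the
root-to-leaf path with p <= v <= q (go left if both < v, right if both > v).
Walk from root:
  at 39: both 20 and 38 < 39, go left
  at 21: 20 <= 21 <= 38, this is the LCA
LCA = 21


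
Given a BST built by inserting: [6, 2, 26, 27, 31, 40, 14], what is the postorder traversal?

Tree insertion order: [6, 2, 26, 27, 31, 40, 14]
Tree (level-order array): [6, 2, 26, None, None, 14, 27, None, None, None, 31, None, 40]
Postorder traversal: [2, 14, 40, 31, 27, 26, 6]


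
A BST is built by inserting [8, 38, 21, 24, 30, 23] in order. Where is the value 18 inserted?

Starting tree (level order): [8, None, 38, 21, None, None, 24, 23, 30]
Insertion path: 8 -> 38 -> 21
Result: insert 18 as left child of 21
Final tree (level order): [8, None, 38, 21, None, 18, 24, None, None, 23, 30]


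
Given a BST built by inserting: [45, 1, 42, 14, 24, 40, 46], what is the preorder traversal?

Tree insertion order: [45, 1, 42, 14, 24, 40, 46]
Tree (level-order array): [45, 1, 46, None, 42, None, None, 14, None, None, 24, None, 40]
Preorder traversal: [45, 1, 42, 14, 24, 40, 46]


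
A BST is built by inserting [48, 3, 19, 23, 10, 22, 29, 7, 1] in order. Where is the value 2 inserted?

Starting tree (level order): [48, 3, None, 1, 19, None, None, 10, 23, 7, None, 22, 29]
Insertion path: 48 -> 3 -> 1
Result: insert 2 as right child of 1
Final tree (level order): [48, 3, None, 1, 19, None, 2, 10, 23, None, None, 7, None, 22, 29]


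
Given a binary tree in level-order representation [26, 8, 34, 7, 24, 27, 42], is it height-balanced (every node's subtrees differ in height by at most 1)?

Tree (level-order array): [26, 8, 34, 7, 24, 27, 42]
Definition: a tree is height-balanced if, at every node, |h(left) - h(right)| <= 1 (empty subtree has height -1).
Bottom-up per-node check:
  node 7: h_left=-1, h_right=-1, diff=0 [OK], height=0
  node 24: h_left=-1, h_right=-1, diff=0 [OK], height=0
  node 8: h_left=0, h_right=0, diff=0 [OK], height=1
  node 27: h_left=-1, h_right=-1, diff=0 [OK], height=0
  node 42: h_left=-1, h_right=-1, diff=0 [OK], height=0
  node 34: h_left=0, h_right=0, diff=0 [OK], height=1
  node 26: h_left=1, h_right=1, diff=0 [OK], height=2
All nodes satisfy the balance condition.
Result: Balanced


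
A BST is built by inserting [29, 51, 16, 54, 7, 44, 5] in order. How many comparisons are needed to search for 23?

Search path for 23: 29 -> 16
Found: False
Comparisons: 2


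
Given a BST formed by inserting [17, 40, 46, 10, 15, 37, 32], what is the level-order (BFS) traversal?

Tree insertion order: [17, 40, 46, 10, 15, 37, 32]
Tree (level-order array): [17, 10, 40, None, 15, 37, 46, None, None, 32]
BFS from the root, enqueuing left then right child of each popped node:
  queue [17] -> pop 17, enqueue [10, 40], visited so far: [17]
  queue [10, 40] -> pop 10, enqueue [15], visited so far: [17, 10]
  queue [40, 15] -> pop 40, enqueue [37, 46], visited so far: [17, 10, 40]
  queue [15, 37, 46] -> pop 15, enqueue [none], visited so far: [17, 10, 40, 15]
  queue [37, 46] -> pop 37, enqueue [32], visited so far: [17, 10, 40, 15, 37]
  queue [46, 32] -> pop 46, enqueue [none], visited so far: [17, 10, 40, 15, 37, 46]
  queue [32] -> pop 32, enqueue [none], visited so far: [17, 10, 40, 15, 37, 46, 32]
Result: [17, 10, 40, 15, 37, 46, 32]


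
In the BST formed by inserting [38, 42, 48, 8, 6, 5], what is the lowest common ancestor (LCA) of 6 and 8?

Tree insertion order: [38, 42, 48, 8, 6, 5]
Tree (level-order array): [38, 8, 42, 6, None, None, 48, 5]
In a BST, the LCA of p=6, q=8 is the first node v on the
root-to-leaf path with p <= v <= q (go left if both < v, right if both > v).
Walk from root:
  at 38: both 6 and 8 < 38, go left
  at 8: 6 <= 8 <= 8, this is the LCA
LCA = 8


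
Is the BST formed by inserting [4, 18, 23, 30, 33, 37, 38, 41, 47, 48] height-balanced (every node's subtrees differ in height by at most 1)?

Tree (level-order array): [4, None, 18, None, 23, None, 30, None, 33, None, 37, None, 38, None, 41, None, 47, None, 48]
Definition: a tree is height-balanced if, at every node, |h(left) - h(right)| <= 1 (empty subtree has height -1).
Bottom-up per-node check:
  node 48: h_left=-1, h_right=-1, diff=0 [OK], height=0
  node 47: h_left=-1, h_right=0, diff=1 [OK], height=1
  node 41: h_left=-1, h_right=1, diff=2 [FAIL (|-1-1|=2 > 1)], height=2
  node 38: h_left=-1, h_right=2, diff=3 [FAIL (|-1-2|=3 > 1)], height=3
  node 37: h_left=-1, h_right=3, diff=4 [FAIL (|-1-3|=4 > 1)], height=4
  node 33: h_left=-1, h_right=4, diff=5 [FAIL (|-1-4|=5 > 1)], height=5
  node 30: h_left=-1, h_right=5, diff=6 [FAIL (|-1-5|=6 > 1)], height=6
  node 23: h_left=-1, h_right=6, diff=7 [FAIL (|-1-6|=7 > 1)], height=7
  node 18: h_left=-1, h_right=7, diff=8 [FAIL (|-1-7|=8 > 1)], height=8
  node 4: h_left=-1, h_right=8, diff=9 [FAIL (|-1-8|=9 > 1)], height=9
Node 41 violates the condition: |-1 - 1| = 2 > 1.
Result: Not balanced


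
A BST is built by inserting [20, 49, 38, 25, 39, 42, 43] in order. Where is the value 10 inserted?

Starting tree (level order): [20, None, 49, 38, None, 25, 39, None, None, None, 42, None, 43]
Insertion path: 20
Result: insert 10 as left child of 20
Final tree (level order): [20, 10, 49, None, None, 38, None, 25, 39, None, None, None, 42, None, 43]


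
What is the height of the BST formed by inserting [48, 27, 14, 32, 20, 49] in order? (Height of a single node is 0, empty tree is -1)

Insertion order: [48, 27, 14, 32, 20, 49]
Tree (level-order array): [48, 27, 49, 14, 32, None, None, None, 20]
Compute height bottom-up (empty subtree = -1):
  height(20) = 1 + max(-1, -1) = 0
  height(14) = 1 + max(-1, 0) = 1
  height(32) = 1 + max(-1, -1) = 0
  height(27) = 1 + max(1, 0) = 2
  height(49) = 1 + max(-1, -1) = 0
  height(48) = 1 + max(2, 0) = 3
Height = 3


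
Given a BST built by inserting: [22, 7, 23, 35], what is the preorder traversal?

Tree insertion order: [22, 7, 23, 35]
Tree (level-order array): [22, 7, 23, None, None, None, 35]
Preorder traversal: [22, 7, 23, 35]


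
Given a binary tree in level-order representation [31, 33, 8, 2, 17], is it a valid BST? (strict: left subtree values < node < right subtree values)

Level-order array: [31, 33, 8, 2, 17]
Validate using subtree bounds (lo, hi): at each node, require lo < value < hi,
then recurse left with hi=value and right with lo=value.
Preorder trace (stopping at first violation):
  at node 31 with bounds (-inf, +inf): OK
  at node 33 with bounds (-inf, 31): VIOLATION
Node 33 violates its bound: not (-inf < 33 < 31).
Result: Not a valid BST


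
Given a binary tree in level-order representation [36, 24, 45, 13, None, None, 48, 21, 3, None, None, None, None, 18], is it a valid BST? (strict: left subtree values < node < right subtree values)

Level-order array: [36, 24, 45, 13, None, None, 48, 21, 3, None, None, None, None, 18]
Validate using subtree bounds (lo, hi): at each node, require lo < value < hi,
then recurse left with hi=value and right with lo=value.
Preorder trace (stopping at first violation):
  at node 36 with bounds (-inf, +inf): OK
  at node 24 with bounds (-inf, 36): OK
  at node 13 with bounds (-inf, 24): OK
  at node 21 with bounds (-inf, 13): VIOLATION
Node 21 violates its bound: not (-inf < 21 < 13).
Result: Not a valid BST


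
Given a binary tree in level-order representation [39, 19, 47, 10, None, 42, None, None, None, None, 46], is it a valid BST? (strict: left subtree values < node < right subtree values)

Level-order array: [39, 19, 47, 10, None, 42, None, None, None, None, 46]
Validate using subtree bounds (lo, hi): at each node, require lo < value < hi,
then recurse left with hi=value and right with lo=value.
Preorder trace (stopping at first violation):
  at node 39 with bounds (-inf, +inf): OK
  at node 19 with bounds (-inf, 39): OK
  at node 10 with bounds (-inf, 19): OK
  at node 47 with bounds (39, +inf): OK
  at node 42 with bounds (39, 47): OK
  at node 46 with bounds (42, 47): OK
No violation found at any node.
Result: Valid BST


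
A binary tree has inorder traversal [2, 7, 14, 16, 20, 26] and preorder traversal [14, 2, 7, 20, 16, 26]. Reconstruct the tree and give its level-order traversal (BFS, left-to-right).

Inorder:  [2, 7, 14, 16, 20, 26]
Preorder: [14, 2, 7, 20, 16, 26]
Algorithm: preorder visits root first, so consume preorder in order;
for each root, split the current inorder slice at that value into
left-subtree inorder and right-subtree inorder, then recurse.
Recursive splits:
  root=14; inorder splits into left=[2, 7], right=[16, 20, 26]
  root=2; inorder splits into left=[], right=[7]
  root=7; inorder splits into left=[], right=[]
  root=20; inorder splits into left=[16], right=[26]
  root=16; inorder splits into left=[], right=[]
  root=26; inorder splits into left=[], right=[]
Reconstructed level-order: [14, 2, 20, 7, 16, 26]


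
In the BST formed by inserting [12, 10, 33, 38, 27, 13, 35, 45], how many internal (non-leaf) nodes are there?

Tree built from: [12, 10, 33, 38, 27, 13, 35, 45]
Tree (level-order array): [12, 10, 33, None, None, 27, 38, 13, None, 35, 45]
Rule: An internal node has at least one child.
Per-node child counts:
  node 12: 2 child(ren)
  node 10: 0 child(ren)
  node 33: 2 child(ren)
  node 27: 1 child(ren)
  node 13: 0 child(ren)
  node 38: 2 child(ren)
  node 35: 0 child(ren)
  node 45: 0 child(ren)
Matching nodes: [12, 33, 27, 38]
Count of internal (non-leaf) nodes: 4


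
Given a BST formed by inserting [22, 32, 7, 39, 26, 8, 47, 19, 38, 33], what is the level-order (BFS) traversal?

Tree insertion order: [22, 32, 7, 39, 26, 8, 47, 19, 38, 33]
Tree (level-order array): [22, 7, 32, None, 8, 26, 39, None, 19, None, None, 38, 47, None, None, 33]
BFS from the root, enqueuing left then right child of each popped node:
  queue [22] -> pop 22, enqueue [7, 32], visited so far: [22]
  queue [7, 32] -> pop 7, enqueue [8], visited so far: [22, 7]
  queue [32, 8] -> pop 32, enqueue [26, 39], visited so far: [22, 7, 32]
  queue [8, 26, 39] -> pop 8, enqueue [19], visited so far: [22, 7, 32, 8]
  queue [26, 39, 19] -> pop 26, enqueue [none], visited so far: [22, 7, 32, 8, 26]
  queue [39, 19] -> pop 39, enqueue [38, 47], visited so far: [22, 7, 32, 8, 26, 39]
  queue [19, 38, 47] -> pop 19, enqueue [none], visited so far: [22, 7, 32, 8, 26, 39, 19]
  queue [38, 47] -> pop 38, enqueue [33], visited so far: [22, 7, 32, 8, 26, 39, 19, 38]
  queue [47, 33] -> pop 47, enqueue [none], visited so far: [22, 7, 32, 8, 26, 39, 19, 38, 47]
  queue [33] -> pop 33, enqueue [none], visited so far: [22, 7, 32, 8, 26, 39, 19, 38, 47, 33]
Result: [22, 7, 32, 8, 26, 39, 19, 38, 47, 33]


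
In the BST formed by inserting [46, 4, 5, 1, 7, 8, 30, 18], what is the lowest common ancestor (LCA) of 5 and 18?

Tree insertion order: [46, 4, 5, 1, 7, 8, 30, 18]
Tree (level-order array): [46, 4, None, 1, 5, None, None, None, 7, None, 8, None, 30, 18]
In a BST, the LCA of p=5, q=18 is the first node v on the
root-to-leaf path with p <= v <= q (go left if both < v, right if both > v).
Walk from root:
  at 46: both 5 and 18 < 46, go left
  at 4: both 5 and 18 > 4, go right
  at 5: 5 <= 5 <= 18, this is the LCA
LCA = 5


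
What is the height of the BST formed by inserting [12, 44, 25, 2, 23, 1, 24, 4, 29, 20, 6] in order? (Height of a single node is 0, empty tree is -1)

Insertion order: [12, 44, 25, 2, 23, 1, 24, 4, 29, 20, 6]
Tree (level-order array): [12, 2, 44, 1, 4, 25, None, None, None, None, 6, 23, 29, None, None, 20, 24]
Compute height bottom-up (empty subtree = -1):
  height(1) = 1 + max(-1, -1) = 0
  height(6) = 1 + max(-1, -1) = 0
  height(4) = 1 + max(-1, 0) = 1
  height(2) = 1 + max(0, 1) = 2
  height(20) = 1 + max(-1, -1) = 0
  height(24) = 1 + max(-1, -1) = 0
  height(23) = 1 + max(0, 0) = 1
  height(29) = 1 + max(-1, -1) = 0
  height(25) = 1 + max(1, 0) = 2
  height(44) = 1 + max(2, -1) = 3
  height(12) = 1 + max(2, 3) = 4
Height = 4


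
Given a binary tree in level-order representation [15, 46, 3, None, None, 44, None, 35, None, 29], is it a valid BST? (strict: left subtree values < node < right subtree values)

Level-order array: [15, 46, 3, None, None, 44, None, 35, None, 29]
Validate using subtree bounds (lo, hi): at each node, require lo < value < hi,
then recurse left with hi=value and right with lo=value.
Preorder trace (stopping at first violation):
  at node 15 with bounds (-inf, +inf): OK
  at node 46 with bounds (-inf, 15): VIOLATION
Node 46 violates its bound: not (-inf < 46 < 15).
Result: Not a valid BST


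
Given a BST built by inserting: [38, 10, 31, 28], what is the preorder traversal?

Tree insertion order: [38, 10, 31, 28]
Tree (level-order array): [38, 10, None, None, 31, 28]
Preorder traversal: [38, 10, 31, 28]


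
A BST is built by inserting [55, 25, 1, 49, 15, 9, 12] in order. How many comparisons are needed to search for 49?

Search path for 49: 55 -> 25 -> 49
Found: True
Comparisons: 3


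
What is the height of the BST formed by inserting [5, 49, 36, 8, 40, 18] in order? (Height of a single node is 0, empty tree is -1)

Insertion order: [5, 49, 36, 8, 40, 18]
Tree (level-order array): [5, None, 49, 36, None, 8, 40, None, 18]
Compute height bottom-up (empty subtree = -1):
  height(18) = 1 + max(-1, -1) = 0
  height(8) = 1 + max(-1, 0) = 1
  height(40) = 1 + max(-1, -1) = 0
  height(36) = 1 + max(1, 0) = 2
  height(49) = 1 + max(2, -1) = 3
  height(5) = 1 + max(-1, 3) = 4
Height = 4


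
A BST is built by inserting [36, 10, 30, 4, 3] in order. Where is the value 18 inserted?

Starting tree (level order): [36, 10, None, 4, 30, 3]
Insertion path: 36 -> 10 -> 30
Result: insert 18 as left child of 30
Final tree (level order): [36, 10, None, 4, 30, 3, None, 18]


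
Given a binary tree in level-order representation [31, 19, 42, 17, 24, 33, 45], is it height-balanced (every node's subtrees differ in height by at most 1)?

Tree (level-order array): [31, 19, 42, 17, 24, 33, 45]
Definition: a tree is height-balanced if, at every node, |h(left) - h(right)| <= 1 (empty subtree has height -1).
Bottom-up per-node check:
  node 17: h_left=-1, h_right=-1, diff=0 [OK], height=0
  node 24: h_left=-1, h_right=-1, diff=0 [OK], height=0
  node 19: h_left=0, h_right=0, diff=0 [OK], height=1
  node 33: h_left=-1, h_right=-1, diff=0 [OK], height=0
  node 45: h_left=-1, h_right=-1, diff=0 [OK], height=0
  node 42: h_left=0, h_right=0, diff=0 [OK], height=1
  node 31: h_left=1, h_right=1, diff=0 [OK], height=2
All nodes satisfy the balance condition.
Result: Balanced


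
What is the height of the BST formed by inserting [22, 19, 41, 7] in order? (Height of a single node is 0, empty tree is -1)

Insertion order: [22, 19, 41, 7]
Tree (level-order array): [22, 19, 41, 7]
Compute height bottom-up (empty subtree = -1):
  height(7) = 1 + max(-1, -1) = 0
  height(19) = 1 + max(0, -1) = 1
  height(41) = 1 + max(-1, -1) = 0
  height(22) = 1 + max(1, 0) = 2
Height = 2


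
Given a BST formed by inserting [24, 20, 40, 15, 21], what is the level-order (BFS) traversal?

Tree insertion order: [24, 20, 40, 15, 21]
Tree (level-order array): [24, 20, 40, 15, 21]
BFS from the root, enqueuing left then right child of each popped node:
  queue [24] -> pop 24, enqueue [20, 40], visited so far: [24]
  queue [20, 40] -> pop 20, enqueue [15, 21], visited so far: [24, 20]
  queue [40, 15, 21] -> pop 40, enqueue [none], visited so far: [24, 20, 40]
  queue [15, 21] -> pop 15, enqueue [none], visited so far: [24, 20, 40, 15]
  queue [21] -> pop 21, enqueue [none], visited so far: [24, 20, 40, 15, 21]
Result: [24, 20, 40, 15, 21]


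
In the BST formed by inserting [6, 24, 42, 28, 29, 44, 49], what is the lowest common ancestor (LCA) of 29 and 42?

Tree insertion order: [6, 24, 42, 28, 29, 44, 49]
Tree (level-order array): [6, None, 24, None, 42, 28, 44, None, 29, None, 49]
In a BST, the LCA of p=29, q=42 is the first node v on the
root-to-leaf path with p <= v <= q (go left if both < v, right if both > v).
Walk from root:
  at 6: both 29 and 42 > 6, go right
  at 24: both 29 and 42 > 24, go right
  at 42: 29 <= 42 <= 42, this is the LCA
LCA = 42


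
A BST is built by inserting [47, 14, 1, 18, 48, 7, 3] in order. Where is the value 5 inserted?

Starting tree (level order): [47, 14, 48, 1, 18, None, None, None, 7, None, None, 3]
Insertion path: 47 -> 14 -> 1 -> 7 -> 3
Result: insert 5 as right child of 3
Final tree (level order): [47, 14, 48, 1, 18, None, None, None, 7, None, None, 3, None, None, 5]


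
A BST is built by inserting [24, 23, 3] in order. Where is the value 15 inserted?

Starting tree (level order): [24, 23, None, 3]
Insertion path: 24 -> 23 -> 3
Result: insert 15 as right child of 3
Final tree (level order): [24, 23, None, 3, None, None, 15]


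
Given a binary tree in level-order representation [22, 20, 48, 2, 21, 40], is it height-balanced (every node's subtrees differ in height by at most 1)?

Tree (level-order array): [22, 20, 48, 2, 21, 40]
Definition: a tree is height-balanced if, at every node, |h(left) - h(right)| <= 1 (empty subtree has height -1).
Bottom-up per-node check:
  node 2: h_left=-1, h_right=-1, diff=0 [OK], height=0
  node 21: h_left=-1, h_right=-1, diff=0 [OK], height=0
  node 20: h_left=0, h_right=0, diff=0 [OK], height=1
  node 40: h_left=-1, h_right=-1, diff=0 [OK], height=0
  node 48: h_left=0, h_right=-1, diff=1 [OK], height=1
  node 22: h_left=1, h_right=1, diff=0 [OK], height=2
All nodes satisfy the balance condition.
Result: Balanced


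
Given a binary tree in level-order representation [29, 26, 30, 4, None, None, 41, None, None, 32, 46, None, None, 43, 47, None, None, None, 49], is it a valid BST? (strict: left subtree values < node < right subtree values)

Level-order array: [29, 26, 30, 4, None, None, 41, None, None, 32, 46, None, None, 43, 47, None, None, None, 49]
Validate using subtree bounds (lo, hi): at each node, require lo < value < hi,
then recurse left with hi=value and right with lo=value.
Preorder trace (stopping at first violation):
  at node 29 with bounds (-inf, +inf): OK
  at node 26 with bounds (-inf, 29): OK
  at node 4 with bounds (-inf, 26): OK
  at node 30 with bounds (29, +inf): OK
  at node 41 with bounds (30, +inf): OK
  at node 32 with bounds (30, 41): OK
  at node 46 with bounds (41, +inf): OK
  at node 43 with bounds (41, 46): OK
  at node 47 with bounds (46, +inf): OK
  at node 49 with bounds (47, +inf): OK
No violation found at any node.
Result: Valid BST


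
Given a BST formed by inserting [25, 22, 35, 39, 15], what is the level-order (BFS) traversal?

Tree insertion order: [25, 22, 35, 39, 15]
Tree (level-order array): [25, 22, 35, 15, None, None, 39]
BFS from the root, enqueuing left then right child of each popped node:
  queue [25] -> pop 25, enqueue [22, 35], visited so far: [25]
  queue [22, 35] -> pop 22, enqueue [15], visited so far: [25, 22]
  queue [35, 15] -> pop 35, enqueue [39], visited so far: [25, 22, 35]
  queue [15, 39] -> pop 15, enqueue [none], visited so far: [25, 22, 35, 15]
  queue [39] -> pop 39, enqueue [none], visited so far: [25, 22, 35, 15, 39]
Result: [25, 22, 35, 15, 39]


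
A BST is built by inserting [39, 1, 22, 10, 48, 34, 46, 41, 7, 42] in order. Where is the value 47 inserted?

Starting tree (level order): [39, 1, 48, None, 22, 46, None, 10, 34, 41, None, 7, None, None, None, None, 42]
Insertion path: 39 -> 48 -> 46
Result: insert 47 as right child of 46
Final tree (level order): [39, 1, 48, None, 22, 46, None, 10, 34, 41, 47, 7, None, None, None, None, 42]


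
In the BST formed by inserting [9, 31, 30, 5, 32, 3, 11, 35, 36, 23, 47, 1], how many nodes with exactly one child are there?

Tree built from: [9, 31, 30, 5, 32, 3, 11, 35, 36, 23, 47, 1]
Tree (level-order array): [9, 5, 31, 3, None, 30, 32, 1, None, 11, None, None, 35, None, None, None, 23, None, 36, None, None, None, 47]
Rule: These are nodes with exactly 1 non-null child.
Per-node child counts:
  node 9: 2 child(ren)
  node 5: 1 child(ren)
  node 3: 1 child(ren)
  node 1: 0 child(ren)
  node 31: 2 child(ren)
  node 30: 1 child(ren)
  node 11: 1 child(ren)
  node 23: 0 child(ren)
  node 32: 1 child(ren)
  node 35: 1 child(ren)
  node 36: 1 child(ren)
  node 47: 0 child(ren)
Matching nodes: [5, 3, 30, 11, 32, 35, 36]
Count of nodes with exactly one child: 7


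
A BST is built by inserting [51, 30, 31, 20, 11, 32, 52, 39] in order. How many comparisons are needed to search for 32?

Search path for 32: 51 -> 30 -> 31 -> 32
Found: True
Comparisons: 4


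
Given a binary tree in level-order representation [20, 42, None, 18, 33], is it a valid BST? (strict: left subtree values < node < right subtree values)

Level-order array: [20, 42, None, 18, 33]
Validate using subtree bounds (lo, hi): at each node, require lo < value < hi,
then recurse left with hi=value and right with lo=value.
Preorder trace (stopping at first violation):
  at node 20 with bounds (-inf, +inf): OK
  at node 42 with bounds (-inf, 20): VIOLATION
Node 42 violates its bound: not (-inf < 42 < 20).
Result: Not a valid BST


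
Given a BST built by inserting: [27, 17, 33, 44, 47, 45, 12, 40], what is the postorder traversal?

Tree insertion order: [27, 17, 33, 44, 47, 45, 12, 40]
Tree (level-order array): [27, 17, 33, 12, None, None, 44, None, None, 40, 47, None, None, 45]
Postorder traversal: [12, 17, 40, 45, 47, 44, 33, 27]


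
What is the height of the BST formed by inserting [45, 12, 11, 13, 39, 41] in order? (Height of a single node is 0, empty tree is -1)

Insertion order: [45, 12, 11, 13, 39, 41]
Tree (level-order array): [45, 12, None, 11, 13, None, None, None, 39, None, 41]
Compute height bottom-up (empty subtree = -1):
  height(11) = 1 + max(-1, -1) = 0
  height(41) = 1 + max(-1, -1) = 0
  height(39) = 1 + max(-1, 0) = 1
  height(13) = 1 + max(-1, 1) = 2
  height(12) = 1 + max(0, 2) = 3
  height(45) = 1 + max(3, -1) = 4
Height = 4


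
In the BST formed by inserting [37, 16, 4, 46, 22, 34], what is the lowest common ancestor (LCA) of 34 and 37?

Tree insertion order: [37, 16, 4, 46, 22, 34]
Tree (level-order array): [37, 16, 46, 4, 22, None, None, None, None, None, 34]
In a BST, the LCA of p=34, q=37 is the first node v on the
root-to-leaf path with p <= v <= q (go left if both < v, right if both > v).
Walk from root:
  at 37: 34 <= 37 <= 37, this is the LCA
LCA = 37


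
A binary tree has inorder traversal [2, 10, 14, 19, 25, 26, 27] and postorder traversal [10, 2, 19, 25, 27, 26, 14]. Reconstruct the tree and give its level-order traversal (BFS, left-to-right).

Inorder:   [2, 10, 14, 19, 25, 26, 27]
Postorder: [10, 2, 19, 25, 27, 26, 14]
Algorithm: postorder visits root last, so walk postorder right-to-left;
each value is the root of the current inorder slice — split it at that
value, recurse on the right subtree first, then the left.
Recursive splits:
  root=14; inorder splits into left=[2, 10], right=[19, 25, 26, 27]
  root=26; inorder splits into left=[19, 25], right=[27]
  root=27; inorder splits into left=[], right=[]
  root=25; inorder splits into left=[19], right=[]
  root=19; inorder splits into left=[], right=[]
  root=2; inorder splits into left=[], right=[10]
  root=10; inorder splits into left=[], right=[]
Reconstructed level-order: [14, 2, 26, 10, 25, 27, 19]


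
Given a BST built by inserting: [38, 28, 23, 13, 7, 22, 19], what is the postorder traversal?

Tree insertion order: [38, 28, 23, 13, 7, 22, 19]
Tree (level-order array): [38, 28, None, 23, None, 13, None, 7, 22, None, None, 19]
Postorder traversal: [7, 19, 22, 13, 23, 28, 38]


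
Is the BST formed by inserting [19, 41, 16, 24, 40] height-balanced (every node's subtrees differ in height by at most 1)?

Tree (level-order array): [19, 16, 41, None, None, 24, None, None, 40]
Definition: a tree is height-balanced if, at every node, |h(left) - h(right)| <= 1 (empty subtree has height -1).
Bottom-up per-node check:
  node 16: h_left=-1, h_right=-1, diff=0 [OK], height=0
  node 40: h_left=-1, h_right=-1, diff=0 [OK], height=0
  node 24: h_left=-1, h_right=0, diff=1 [OK], height=1
  node 41: h_left=1, h_right=-1, diff=2 [FAIL (|1--1|=2 > 1)], height=2
  node 19: h_left=0, h_right=2, diff=2 [FAIL (|0-2|=2 > 1)], height=3
Node 41 violates the condition: |1 - -1| = 2 > 1.
Result: Not balanced


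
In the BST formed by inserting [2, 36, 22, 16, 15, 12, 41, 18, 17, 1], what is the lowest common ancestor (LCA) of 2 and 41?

Tree insertion order: [2, 36, 22, 16, 15, 12, 41, 18, 17, 1]
Tree (level-order array): [2, 1, 36, None, None, 22, 41, 16, None, None, None, 15, 18, 12, None, 17]
In a BST, the LCA of p=2, q=41 is the first node v on the
root-to-leaf path with p <= v <= q (go left if both < v, right if both > v).
Walk from root:
  at 2: 2 <= 2 <= 41, this is the LCA
LCA = 2


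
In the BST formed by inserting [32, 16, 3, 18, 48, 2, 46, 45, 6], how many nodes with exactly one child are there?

Tree built from: [32, 16, 3, 18, 48, 2, 46, 45, 6]
Tree (level-order array): [32, 16, 48, 3, 18, 46, None, 2, 6, None, None, 45]
Rule: These are nodes with exactly 1 non-null child.
Per-node child counts:
  node 32: 2 child(ren)
  node 16: 2 child(ren)
  node 3: 2 child(ren)
  node 2: 0 child(ren)
  node 6: 0 child(ren)
  node 18: 0 child(ren)
  node 48: 1 child(ren)
  node 46: 1 child(ren)
  node 45: 0 child(ren)
Matching nodes: [48, 46]
Count of nodes with exactly one child: 2
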